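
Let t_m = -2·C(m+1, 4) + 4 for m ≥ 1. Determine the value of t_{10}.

-656

C(11, 4) = 330, so t_{10} = -656.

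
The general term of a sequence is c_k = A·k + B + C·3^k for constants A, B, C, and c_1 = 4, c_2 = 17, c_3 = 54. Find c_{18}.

774840993

Write the equations: A + B + 3C = 4; 2A + B + 9C = 17; 3A + B + 27C = 54.
Subtracting the first from the second: A + 6C = 13.
Subtracting the second from the third: A + 18C = 37.
Solving: C = 2, A = 1, then B = -3.
Therefore c_{18} = 18 + (-3) + 2·387420489 = 774840993.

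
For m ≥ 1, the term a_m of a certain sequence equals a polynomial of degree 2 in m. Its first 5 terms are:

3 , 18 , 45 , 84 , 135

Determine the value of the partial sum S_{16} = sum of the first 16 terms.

1st diffs: 15, 27, 39, 51.
2nd diffs: 12, 12, 12 (constant).
So a_m = 6m^2 - 3m.
Continuing: …, 198, 273, 360, 459, …, a_{16} = 1488.
Summing m = 1..16 (16 terms) gives 8568.

8568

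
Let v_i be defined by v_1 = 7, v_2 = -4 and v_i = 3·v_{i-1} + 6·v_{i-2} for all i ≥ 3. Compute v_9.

Compute successive terms:
v_3 = 30;  v_4 = 66;  v_5 = 378;  v_6 = 1530;  v_7 = 6858;  v_8 = 29754;  v_9 = 130410.

130410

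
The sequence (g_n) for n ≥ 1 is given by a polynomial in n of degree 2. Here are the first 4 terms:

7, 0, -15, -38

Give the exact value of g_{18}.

1st diffs: -7, -15, -23.
2nd diffs: -8, -8 (constant).
So g_n = -4n^2 + 5n + 6.
Evaluating at n = 18 gives g_{18} = -1200.

-1200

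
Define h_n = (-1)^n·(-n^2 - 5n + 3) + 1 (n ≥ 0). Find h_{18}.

(-1)^18 = 1; -n^2 - 5n + 3 at n=18 is -411; so h_{18} = -410.

-410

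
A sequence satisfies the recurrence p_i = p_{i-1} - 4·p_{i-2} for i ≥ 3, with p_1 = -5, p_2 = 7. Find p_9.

-573

Iterate the recurrence:
p_3 = 27, p_4 = -1, p_5 = -109, p_6 = -105, p_7 = 331, p_8 = 751, p_9 = -573.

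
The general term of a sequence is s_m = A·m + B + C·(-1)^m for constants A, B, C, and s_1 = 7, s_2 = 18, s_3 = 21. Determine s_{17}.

119

The three given values yield: A + B - C = 7; 2A + B + C = 18; 3A + B - C = 21.
Subtracting the first from the second: A + 2C = 11.
Subtracting the second from the third: A - 2C = 3.
Solving: C = 2, A = 7, then B = 2.
Therefore s_{17} = 119 + 2 + 2·(-1) = 119.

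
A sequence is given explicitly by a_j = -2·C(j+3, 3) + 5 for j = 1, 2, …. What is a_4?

C(7, 3) = 35, so a_4 = -65.

-65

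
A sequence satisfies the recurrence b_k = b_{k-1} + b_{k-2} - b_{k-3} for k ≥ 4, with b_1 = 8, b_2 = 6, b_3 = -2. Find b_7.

-22

Step forward from the initial values:
b_4 = -4  b_5 = -12  b_6 = -14  b_7 = -22.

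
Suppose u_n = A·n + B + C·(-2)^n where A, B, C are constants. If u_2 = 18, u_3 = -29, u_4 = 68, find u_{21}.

Write the equations: 2A + B + 4C = 18; 3A + B - 8C = -29; 4A + B + 16C = 68.
Subtracting the first from the second: A - 12C = -47.
Subtracting the second from the third: A + 24C = 97.
Solving: C = 4, A = 1, then B = 0.
So u_n = 1·n + 0 + 4·(-2)^n; at n=21 this is -8388587.

-8388587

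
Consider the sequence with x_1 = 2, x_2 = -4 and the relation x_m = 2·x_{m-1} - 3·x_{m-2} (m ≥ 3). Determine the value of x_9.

-302

Iterate the recurrence:
x_3 = -14, x_4 = -16, x_5 = 10, x_6 = 68, x_7 = 106, x_8 = 8, x_9 = -302.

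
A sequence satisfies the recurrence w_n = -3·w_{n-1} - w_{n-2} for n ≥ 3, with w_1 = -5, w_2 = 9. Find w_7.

-1021

Step forward from the initial values:
w_3 = -22, w_4 = 57, w_5 = -149, w_6 = 390, w_7 = -1021.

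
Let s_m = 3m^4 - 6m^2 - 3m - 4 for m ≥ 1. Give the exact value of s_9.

19166

s_9 = 3·9^4 - 6·9^2 - 3·9 - 4 = 19166.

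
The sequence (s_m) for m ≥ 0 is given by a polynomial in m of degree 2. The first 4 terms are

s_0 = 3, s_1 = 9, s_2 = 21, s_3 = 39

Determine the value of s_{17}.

921

1st diffs: 6, 12, 18.
2nd diffs: 6, 6 (constant).
Newton forward-difference form: s_m = 3 + 6·C(m,1) + 6·C(m,2).
At m = 17: m = 17, so s_{17} = 3 + 102 + 816 = 921.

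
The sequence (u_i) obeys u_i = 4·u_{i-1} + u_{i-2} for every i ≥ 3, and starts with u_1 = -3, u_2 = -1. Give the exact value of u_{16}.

u_3 = -7  u_4 = -29  u_5 = -123  …  u_{13} = -12752043  u_{14} = -54018521  u_{15} = -228826127  u_{16} = -969323029.

-969323029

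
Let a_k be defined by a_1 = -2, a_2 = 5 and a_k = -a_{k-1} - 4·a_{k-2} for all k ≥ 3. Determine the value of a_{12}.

Applying the relation repeatedly:
a_3 = 3;  a_4 = -23;  a_5 = 11;  a_6 = 81;  a_7 = -125;  a_8 = -199;  a_9 = 699;  a_{10} = 97;  a_{11} = -2893;  a_{12} = 2505.

2505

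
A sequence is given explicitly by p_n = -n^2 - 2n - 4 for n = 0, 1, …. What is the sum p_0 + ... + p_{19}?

-2930

Over n = 0..19: Σn = 190, Σn² = 2470.
Total = (-1)·2470 + (-2)·190 + (-4)·20 = -2930.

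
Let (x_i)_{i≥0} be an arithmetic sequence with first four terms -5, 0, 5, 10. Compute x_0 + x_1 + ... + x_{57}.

Common difference d = 5.
x_i = -5 + (i - 0)·5.
x_{57} = 280; S = 58·(-5 + 280)/2 = 7975.

7975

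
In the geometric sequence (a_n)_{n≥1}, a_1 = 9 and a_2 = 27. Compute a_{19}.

Common ratio r = 3.
a_n = 9·3^(n-1).
a_{19} = 9·3^18 = 3486784401.

3486784401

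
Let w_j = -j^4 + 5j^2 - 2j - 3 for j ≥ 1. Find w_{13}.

w_{13} = -1·13^4 + 5·13^2 - 2·13 - 3 = -27745.

-27745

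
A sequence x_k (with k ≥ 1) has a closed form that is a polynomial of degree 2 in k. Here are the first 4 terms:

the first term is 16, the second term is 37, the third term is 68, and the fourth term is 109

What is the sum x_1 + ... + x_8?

1276

1st diffs: 21, 31, 41.
2nd diffs: 10, 10 (constant).
Newton forward-difference form: x_k = 16 + 21·C(k-1,1) + 10·C(k-1,2).
Continuing: 160, 221, 292, 373.
Summing k = 1..8 (8 terms) gives 1276.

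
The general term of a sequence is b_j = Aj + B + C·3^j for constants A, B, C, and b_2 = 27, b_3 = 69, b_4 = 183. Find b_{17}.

Plug in j = 2, 3, 4: 2A + B + 9C = 27; 3A + B + 27C = 69; 4A + B + 81C = 183.
Subtracting the first from the second: A + 18C = 42.
Subtracting the second from the third: A + 54C = 114.
Solving: C = 2, A = 6, then B = -3.
Therefore b_{17} = 102 + (-3) + 2·129140163 = 258280425.

258280425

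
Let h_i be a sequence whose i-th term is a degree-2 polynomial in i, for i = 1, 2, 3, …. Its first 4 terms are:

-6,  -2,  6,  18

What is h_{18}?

606

1st diffs: 4, 8, 12.
2nd diffs: 4, 4 (constant).
So h_i = 2i^2 - 2i - 6.
Evaluating at i = 18 gives h_{18} = 606.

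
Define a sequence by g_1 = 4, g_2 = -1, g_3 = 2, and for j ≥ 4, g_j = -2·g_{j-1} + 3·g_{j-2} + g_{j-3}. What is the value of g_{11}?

g_4 = -3, g_5 = 11, g_6 = -29, g_7 = 88, g_8 = -252, g_9 = 739, g_{10} = -2146, g_{11} = 6257.

6257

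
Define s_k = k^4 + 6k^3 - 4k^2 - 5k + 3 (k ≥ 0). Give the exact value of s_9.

s_9 = 1·9^4 + 6·9^3 - 4·9^2 - 5·9 + 3 = 10569.

10569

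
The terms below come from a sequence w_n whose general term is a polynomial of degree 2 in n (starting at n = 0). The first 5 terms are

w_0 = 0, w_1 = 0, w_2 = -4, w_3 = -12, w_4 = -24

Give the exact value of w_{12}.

1st diffs: 0, -4, -8, -12.
2nd diffs: -4, -4, -4 (constant).
So w_n = -2n^2 + 2n.
Evaluating at n = 12 gives w_{12} = -264.

-264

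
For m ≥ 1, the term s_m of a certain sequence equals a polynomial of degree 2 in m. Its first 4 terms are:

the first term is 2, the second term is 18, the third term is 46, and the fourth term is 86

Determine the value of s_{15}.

1318

1st diffs: 16, 28, 40.
2nd diffs: 12, 12 (constant).
Newton forward-difference form: s_m = 2 + 16·C(m-1,1) + 12·C(m-1,2).
At m = 15: m-1 = 14, so s_{15} = 2 + 224 + 1092 = 1318.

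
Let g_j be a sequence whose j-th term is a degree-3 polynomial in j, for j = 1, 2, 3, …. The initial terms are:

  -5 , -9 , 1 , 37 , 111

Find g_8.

1st diffs: -4, 10, 36, 74.
2nd diffs: 14, 26, 38.
3rd diffs: 12, 12 (constant).
Newton forward-difference form: g_j = -5 + (-4)·C(j-1,1) + 14·C(j-1,2) + 12·C(j-1,3).
At j = 8: j-1 = 7, so g_8 = -5 - 28 + 294 + 420 = 681.

681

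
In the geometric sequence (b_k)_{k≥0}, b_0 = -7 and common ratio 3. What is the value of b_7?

-15309

b_k = (-7)·3^(k-0).
b_7 = (-7)·3^7 = -15309.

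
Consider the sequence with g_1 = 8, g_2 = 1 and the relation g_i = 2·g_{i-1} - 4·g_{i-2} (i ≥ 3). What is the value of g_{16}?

g_3 = -30; g_4 = -64; g_5 = -8; …; g_{13} = 32768; g_{14} = 4096; g_{15} = -122880; g_{16} = -262144.

-262144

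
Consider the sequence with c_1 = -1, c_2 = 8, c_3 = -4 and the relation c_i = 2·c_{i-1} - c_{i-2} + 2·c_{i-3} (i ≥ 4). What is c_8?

Step forward from the initial values:
c_4 = -18  c_5 = -16  c_6 = -22  c_7 = -64  c_8 = -138.

-138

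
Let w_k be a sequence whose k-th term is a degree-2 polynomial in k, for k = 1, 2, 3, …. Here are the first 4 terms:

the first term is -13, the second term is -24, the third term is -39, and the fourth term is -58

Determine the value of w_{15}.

-531

1st diffs: -11, -15, -19.
2nd diffs: -4, -4 (constant).
So w_k = -2k^2 - 5k - 6.
Evaluating at k = 15 gives w_{15} = -531.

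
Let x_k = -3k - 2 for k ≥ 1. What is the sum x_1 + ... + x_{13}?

Over k = 1..13: Σk = 91.
Total = (-3)·91 + (-2)·13 = -299.

-299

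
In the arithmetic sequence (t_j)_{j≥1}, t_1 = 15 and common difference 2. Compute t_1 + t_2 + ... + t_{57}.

t_j = 15 + (j - 1)·2.
t_{57} = 127; S = 57·(15 + 127)/2 = 4047.

4047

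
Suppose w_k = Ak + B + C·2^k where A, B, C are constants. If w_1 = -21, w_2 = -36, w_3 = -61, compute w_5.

Write the equations: A + B + 2C = -21; 2A + B + 4C = -36; 3A + B + 8C = -61.
Subtracting the first from the second: A + 2C = -15.
Subtracting the second from the third: A + 4C = -25.
Solving: C = -5, A = -5, then B = -6.
Therefore w_5 = -25 + (-6) + (-5)·32 = -191.

-191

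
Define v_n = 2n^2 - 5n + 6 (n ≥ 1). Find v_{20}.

706

v_{20} = 2·20^2 - 5·20 + 6 = 706.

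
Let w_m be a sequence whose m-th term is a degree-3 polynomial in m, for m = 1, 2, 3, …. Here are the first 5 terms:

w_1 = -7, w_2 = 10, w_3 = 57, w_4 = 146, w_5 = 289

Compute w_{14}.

1st diffs: 17, 47, 89, 143.
2nd diffs: 30, 42, 54.
3rd diffs: 12, 12 (constant).
Newton forward-difference form: w_m = -7 + 17·C(m-1,1) + 30·C(m-1,2) + 12·C(m-1,3).
At m = 14: m-1 = 13, so w_{14} = -7 + 221 + 2340 + 3432 = 5986.

5986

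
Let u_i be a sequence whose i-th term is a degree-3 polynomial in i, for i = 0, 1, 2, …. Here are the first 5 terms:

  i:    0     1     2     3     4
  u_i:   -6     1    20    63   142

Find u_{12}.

3510

1st diffs: 7, 19, 43, 79.
2nd diffs: 12, 24, 36.
3rd diffs: 12, 12 (constant).
So u_i = 2i^3 + 5i - 6.
Evaluating at i = 12 gives u_{12} = 3510.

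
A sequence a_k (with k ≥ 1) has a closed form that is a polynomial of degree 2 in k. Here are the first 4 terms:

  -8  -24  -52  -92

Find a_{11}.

1st diffs: -16, -28, -40.
2nd diffs: -12, -12 (constant).
So a_k = -6k^2 + 2k - 4.
Evaluating at k = 11 gives a_{11} = -708.

-708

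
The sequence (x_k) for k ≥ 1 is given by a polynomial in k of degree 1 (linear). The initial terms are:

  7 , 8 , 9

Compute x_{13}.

1st diffs: 1, 1 (constant).
So x_k = k + 6.
Evaluating at k = 13 gives x_{13} = 19.

19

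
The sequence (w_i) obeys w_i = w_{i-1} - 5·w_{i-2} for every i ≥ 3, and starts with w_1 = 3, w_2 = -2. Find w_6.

Iterate the recurrence:
w_3 = -17; w_4 = -7; w_5 = 78; w_6 = 113.

113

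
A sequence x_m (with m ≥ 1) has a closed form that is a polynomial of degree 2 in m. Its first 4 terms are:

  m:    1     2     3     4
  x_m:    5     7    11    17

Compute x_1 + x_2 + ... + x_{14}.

1st diffs: 2, 4, 6.
2nd diffs: 2, 2 (constant).
Newton forward-difference form: x_m = 5 + 2·C(m-1,1) + 2·C(m-1,2).
Continuing: …, 25, 35, 47, 61, …, x_{14} = 187.
Summing m = 1..14 (14 terms) gives 980.

980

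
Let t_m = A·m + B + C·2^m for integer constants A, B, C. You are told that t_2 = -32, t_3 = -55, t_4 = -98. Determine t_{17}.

-655417

At m = 2, 3, 4: 2A + B + 4C = -32; 3A + B + 8C = -55; 4A + B + 16C = -98.
Subtracting the first from the second: A + 4C = -23.
Subtracting the second from the third: A + 8C = -43.
Solving: C = -5, A = -3, then B = -6.
So t_m = -3·m + (-6) + (-5)·2^m; at m=17 this is -655417.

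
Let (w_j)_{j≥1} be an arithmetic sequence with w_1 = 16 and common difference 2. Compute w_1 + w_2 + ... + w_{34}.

1666

w_j = 16 + (j - 1)·2.
w_{34} = 82; S = 34·(16 + 82)/2 = 1666.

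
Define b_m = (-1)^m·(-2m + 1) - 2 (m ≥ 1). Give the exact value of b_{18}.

-37

(-1)^18 = 1; -2m + 1 at m=18 is -35; so b_{18} = -37.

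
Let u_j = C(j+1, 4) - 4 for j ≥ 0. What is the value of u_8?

122

C(9, 4) = 126, so u_8 = 122.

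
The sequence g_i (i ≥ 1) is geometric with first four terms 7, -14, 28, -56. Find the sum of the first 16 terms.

-152915

Common ratio r = -2.
g_i = 7·(-2)^(i-1).
S = 7·((-2)^16 - 1)/(-2 - 1) = 7·(65536 - 1)/(-3) = -152915.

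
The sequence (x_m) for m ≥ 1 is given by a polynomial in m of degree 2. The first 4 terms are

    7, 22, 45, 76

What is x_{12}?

1st diffs: 15, 23, 31.
2nd diffs: 8, 8 (constant).
So x_m = 4m^2 + 3m.
Evaluating at m = 12 gives x_{12} = 612.

612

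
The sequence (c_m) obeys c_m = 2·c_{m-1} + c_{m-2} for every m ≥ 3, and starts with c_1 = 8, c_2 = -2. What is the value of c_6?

Iterate the recurrence:
c_3 = 4  c_4 = 6  c_5 = 16  c_6 = 38.

38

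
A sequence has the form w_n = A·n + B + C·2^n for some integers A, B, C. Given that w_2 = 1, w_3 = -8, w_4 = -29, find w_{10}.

At n = 2, 3, 4: 2A + B + 4C = 1; 3A + B + 8C = -8; 4A + B + 16C = -29.
Subtracting the first from the second: A + 4C = -9.
Subtracting the second from the third: A + 8C = -21.
Solving: C = -3, A = 3, then B = 7.
Therefore w_{10} = 30 + 7 + (-3)·1024 = -3035.

-3035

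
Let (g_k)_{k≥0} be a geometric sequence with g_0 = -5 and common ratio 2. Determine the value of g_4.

-80

g_k = (-5)·2^(k-0).
g_4 = (-5)·2^4 = -80.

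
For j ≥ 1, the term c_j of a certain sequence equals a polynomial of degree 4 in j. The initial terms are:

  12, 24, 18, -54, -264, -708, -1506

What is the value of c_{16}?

1st diffs: 12, -6, -72, -210, -444, -798.
2nd diffs: -18, -66, -138, -234, -354.
3rd diffs: -48, -72, -96, -120.
4th diffs: -24, -24, -24 (constant).
Newton forward-difference form: c_j = 12 + 12·C(j-1,1) + (-18)·C(j-1,2) + (-48)·C(j-1,3) + (-24)·C(j-1,4).
At j = 16: j-1 = 15, so c_{16} = 12 + 180 - 1890 - 21840 - 32760 = -56298.

-56298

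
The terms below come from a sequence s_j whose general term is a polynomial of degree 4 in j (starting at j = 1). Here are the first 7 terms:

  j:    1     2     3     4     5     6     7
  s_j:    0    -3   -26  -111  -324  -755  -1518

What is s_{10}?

1st diffs: -3, -23, -85, -213, -431, -763.
2nd diffs: -20, -62, -128, -218, -332.
3rd diffs: -42, -66, -90, -114.
4th diffs: -24, -24, -24 (constant).
Newton forward-difference form: s_j = (-3)·C(j-1,1) + (-20)·C(j-1,2) + (-42)·C(j-1,3) + (-24)·C(j-1,4).
At j = 10: j-1 = 9, so s_{10} = -27 - 720 - 3528 - 3024 = -7299.

-7299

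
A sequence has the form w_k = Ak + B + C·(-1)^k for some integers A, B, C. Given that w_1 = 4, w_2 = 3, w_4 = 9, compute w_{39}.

Write the equations: A + B - C = 4; 2A + B + C = 3; 4A + B + C = 9.
Subtracting the first from the second: A + 2C = -1.
Subtracting the second from the third: 2A = 6.
Solving: C = -2, A = 3, then B = -1.
Therefore w_{39} = 117 + (-1) + (-2)·(-1) = 118.

118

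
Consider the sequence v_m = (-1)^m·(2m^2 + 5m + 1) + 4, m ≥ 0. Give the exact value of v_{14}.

(-1)^14 = 1; 2m^2 + 5m + 1 at m=14 is 463; so v_{14} = 467.

467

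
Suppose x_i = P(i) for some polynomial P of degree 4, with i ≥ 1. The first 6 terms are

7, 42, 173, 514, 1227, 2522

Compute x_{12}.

1st diffs: 35, 131, 341, 713, 1295.
2nd diffs: 96, 210, 372, 582.
3rd diffs: 114, 162, 210.
4th diffs: 48, 48 (constant).
Newton forward-difference form: x_i = 7 + 35·C(i-1,1) + 96·C(i-1,2) + 114·C(i-1,3) + 48·C(i-1,4).
At i = 12: i-1 = 11, so x_{12} = 7 + 385 + 5280 + 18810 + 15840 = 40322.

40322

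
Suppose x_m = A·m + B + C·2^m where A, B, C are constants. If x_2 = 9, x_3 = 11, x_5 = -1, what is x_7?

Write the equations: 2A + B + 4C = 9; 3A + B + 8C = 11; 5A + B + 32C = -1.
Subtracting the first from the second: A + 4C = 2.
Subtracting the second from the third: 2A + 24C = -12.
Solving: C = -1, A = 6, then B = 1.
Hence x_7 = 6·7 + 1 + (-1)·128 = -85.

-85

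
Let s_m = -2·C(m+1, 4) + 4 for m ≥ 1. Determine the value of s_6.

C(7, 4) = 35, so s_6 = -66.

-66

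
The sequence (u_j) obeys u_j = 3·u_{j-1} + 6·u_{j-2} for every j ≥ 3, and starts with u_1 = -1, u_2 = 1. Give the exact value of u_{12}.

-723411

Step forward from the initial values:
u_3 = -3  u_4 = -3  u_5 = -27  u_6 = -99  u_7 = -459  u_8 = -1971  u_9 = -8667  u_{10} = -37827  u_{11} = -165483  u_{12} = -723411.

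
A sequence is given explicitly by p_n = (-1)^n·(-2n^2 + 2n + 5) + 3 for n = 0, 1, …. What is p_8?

-104

(-1)^8 = 1; -2n^2 + 2n + 5 at n=8 is -107; so p_8 = -104.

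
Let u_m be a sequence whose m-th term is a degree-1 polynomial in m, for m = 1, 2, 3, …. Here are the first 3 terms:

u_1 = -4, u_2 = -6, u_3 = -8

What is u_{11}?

1st diffs: -2, -2 (constant).
So u_m = -2m - 2.
Evaluating at m = 11 gives u_{11} = -24.

-24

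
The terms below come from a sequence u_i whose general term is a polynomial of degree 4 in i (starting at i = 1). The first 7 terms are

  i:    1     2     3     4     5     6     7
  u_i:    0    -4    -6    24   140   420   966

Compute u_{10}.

5580

1st diffs: -4, -2, 30, 116, 280, 546.
2nd diffs: 2, 32, 86, 164, 266.
3rd diffs: 30, 54, 78, 102.
4th diffs: 24, 24, 24 (constant).
Newton forward-difference form: u_i = (-4)·C(i-1,1) + 2·C(i-1,2) + 30·C(i-1,3) + 24·C(i-1,4).
At i = 10: i-1 = 9, so u_{10} = -36 + 72 + 2520 + 3024 = 5580.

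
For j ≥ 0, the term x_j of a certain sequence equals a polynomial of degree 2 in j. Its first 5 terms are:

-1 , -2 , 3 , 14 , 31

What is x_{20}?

1st diffs: -1, 5, 11, 17.
2nd diffs: 6, 6, 6 (constant).
So x_j = 3j^2 - 4j - 1.
Evaluating at j = 20 gives x_{20} = 1119.

1119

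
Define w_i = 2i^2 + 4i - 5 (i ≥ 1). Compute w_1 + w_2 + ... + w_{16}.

Over i = 1..16: Σi = 136, Σi² = 1496.
Total = (2)·1496 + (4)·136 + (-5)·16 = 3456.

3456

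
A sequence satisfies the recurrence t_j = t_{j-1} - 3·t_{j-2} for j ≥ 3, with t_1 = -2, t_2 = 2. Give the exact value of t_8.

122

t_3 = 8;  t_4 = 2;  t_5 = -22;  t_6 = -28;  t_7 = 38;  t_8 = 122.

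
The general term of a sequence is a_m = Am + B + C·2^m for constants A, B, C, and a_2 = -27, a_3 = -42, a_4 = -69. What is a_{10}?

-3111

At m = 2, 3, 4: 2A + B + 4C = -27; 3A + B + 8C = -42; 4A + B + 16C = -69.
Subtracting the first from the second: A + 4C = -15.
Subtracting the second from the third: A + 8C = -27.
Solving: C = -3, A = -3, then B = -9.
So a_m = -3·m + (-9) + (-3)·2^m; at m=10 this is -3111.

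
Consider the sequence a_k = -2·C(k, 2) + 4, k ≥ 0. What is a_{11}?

-106

C(11, 2) = 55, so a_{11} = -106.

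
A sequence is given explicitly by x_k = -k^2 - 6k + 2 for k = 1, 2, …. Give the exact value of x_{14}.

-278

x_{14} = -1·14^2 - 6·14 + 2 = -278.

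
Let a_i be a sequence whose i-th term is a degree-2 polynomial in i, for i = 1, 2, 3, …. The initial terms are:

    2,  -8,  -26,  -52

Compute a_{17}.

1st diffs: -10, -18, -26.
2nd diffs: -8, -8 (constant).
So a_i = -4i^2 + 2i + 4.
Evaluating at i = 17 gives a_{17} = -1118.

-1118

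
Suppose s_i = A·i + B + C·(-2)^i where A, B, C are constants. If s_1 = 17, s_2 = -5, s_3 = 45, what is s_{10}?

-4069

The three given values yield: A + B - 2C = 17; 2A + B + 4C = -5; 3A + B - 8C = 45.
Subtracting the first from the second: A + 6C = -22.
Subtracting the second from the third: A - 12C = 50.
Solving: C = -4, A = 2, then B = 7.
Hence s_{10} = 2·10 + 7 + (-4)·1024 = -4069.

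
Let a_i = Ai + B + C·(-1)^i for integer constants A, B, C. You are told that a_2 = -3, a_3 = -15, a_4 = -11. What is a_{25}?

Plug in i = 2, 3, 4: 2A + B + C = -3; 3A + B - C = -15; 4A + B + C = -11.
Subtracting the first from the second: A - 2C = -12.
Subtracting the second from the third: A + 2C = 4.
Solving: C = 4, A = -4, then B = 1.
Hence a_{25} = -4·25 + 1 + 4·(-1) = -103.

-103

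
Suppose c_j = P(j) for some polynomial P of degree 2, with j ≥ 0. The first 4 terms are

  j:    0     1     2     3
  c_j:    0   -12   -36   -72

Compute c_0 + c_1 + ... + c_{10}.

1st diffs: -12, -24, -36.
2nd diffs: -12, -12 (constant).
So c_j = -6j^2 - 6j.
Continuing: …, -120, -180, -252, -336, …, c_{10} = -660.
Summing j = 0..10 (11 terms) gives -2640.

-2640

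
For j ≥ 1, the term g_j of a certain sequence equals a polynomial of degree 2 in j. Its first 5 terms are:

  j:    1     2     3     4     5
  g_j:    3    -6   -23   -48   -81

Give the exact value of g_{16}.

-972

1st diffs: -9, -17, -25, -33.
2nd diffs: -8, -8, -8 (constant).
Newton forward-difference form: g_j = 3 + (-9)·C(j-1,1) + (-8)·C(j-1,2).
At j = 16: j-1 = 15, so g_{16} = 3 - 135 - 840 = -972.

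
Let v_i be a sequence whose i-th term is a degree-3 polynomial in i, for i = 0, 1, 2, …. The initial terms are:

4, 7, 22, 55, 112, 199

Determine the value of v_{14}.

3322

1st diffs: 3, 15, 33, 57, 87.
2nd diffs: 12, 18, 24, 30.
3rd diffs: 6, 6, 6 (constant).
Newton forward-difference form: v_i = 4 + 3·C(i,1) + 12·C(i,2) + 6·C(i,3).
At i = 14: i = 14, so v_{14} = 4 + 42 + 1092 + 2184 = 3322.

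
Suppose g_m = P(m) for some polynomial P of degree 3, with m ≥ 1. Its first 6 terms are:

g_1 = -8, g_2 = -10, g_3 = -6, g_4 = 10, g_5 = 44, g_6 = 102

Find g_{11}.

1st diffs: -2, 4, 16, 34, 58.
2nd diffs: 6, 12, 18, 24.
3rd diffs: 6, 6, 6 (constant).
Newton forward-difference form: g_m = -8 + (-2)·C(m-1,1) + 6·C(m-1,2) + 6·C(m-1,3).
At m = 11: m-1 = 10, so g_{11} = -8 - 20 + 270 + 720 = 962.

962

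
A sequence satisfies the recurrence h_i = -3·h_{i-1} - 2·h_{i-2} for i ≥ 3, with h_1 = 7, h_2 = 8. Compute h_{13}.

h_3 = -38; h_4 = 98; h_5 = -218; …; h_{10} = 7658; h_{11} = -15338; h_{12} = 30698; h_{13} = -61418.
(Characteristic roots are -1 and -2.)

-61418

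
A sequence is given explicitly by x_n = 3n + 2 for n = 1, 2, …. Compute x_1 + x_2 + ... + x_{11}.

220

Over n = 1..11: Σn = 66.
Total = (3)·66 + (2)·11 = 220.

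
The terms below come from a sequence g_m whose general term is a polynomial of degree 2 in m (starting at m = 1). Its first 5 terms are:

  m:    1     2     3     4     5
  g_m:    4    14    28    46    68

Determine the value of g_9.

1st diffs: 10, 14, 18, 22.
2nd diffs: 4, 4, 4 (constant).
Newton forward-difference form: g_m = 4 + 10·C(m-1,1) + 4·C(m-1,2).
At m = 9: m-1 = 8, so g_9 = 4 + 80 + 112 = 196.

196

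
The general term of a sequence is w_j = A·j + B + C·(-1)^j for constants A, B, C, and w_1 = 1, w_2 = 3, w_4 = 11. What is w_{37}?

Plug in j = 1, 2, 4: A + B - C = 1; 2A + B + C = 3; 4A + B + C = 11.
Subtracting the first from the second: A + 2C = 2.
Subtracting the second from the third: 2A = 8.
Solving: C = -1, A = 4, then B = -4.
Hence w_{37} = 4·37 + (-4) + (-1)·(-1) = 145.

145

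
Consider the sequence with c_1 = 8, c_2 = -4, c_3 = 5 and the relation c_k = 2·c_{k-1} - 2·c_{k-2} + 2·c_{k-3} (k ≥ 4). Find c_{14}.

1696

Applying the relation repeatedly:
c_4 = 34, c_5 = 50, c_6 = 42, …, c_{11} = 408, c_{12} = 648, c_{13} = 1088, c_{14} = 1696.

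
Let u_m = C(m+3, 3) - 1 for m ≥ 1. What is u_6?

83

C(9, 3) = 84, so u_6 = 83.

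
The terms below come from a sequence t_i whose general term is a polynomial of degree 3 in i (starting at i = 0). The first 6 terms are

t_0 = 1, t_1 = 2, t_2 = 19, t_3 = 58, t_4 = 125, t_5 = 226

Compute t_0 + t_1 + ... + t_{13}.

1st diffs: 1, 17, 39, 67, 101.
2nd diffs: 16, 22, 28, 34.
3rd diffs: 6, 6, 6 (constant).
Newton forward-difference form: t_i = 1 + 1·C(i,1) + 16·C(i,2) + 6·C(i,3).
Continuing: …, 367, 554, 793, 1090, …, t_{13} = 2978.
Summing i = 0..13 (14 terms) gives 11935.

11935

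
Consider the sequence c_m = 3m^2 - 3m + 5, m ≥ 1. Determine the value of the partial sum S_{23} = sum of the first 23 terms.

12259

Over m = 1..23: Σm = 276, Σm² = 4324.
Total = (3)·4324 + (-3)·276 + (5)·23 = 12259.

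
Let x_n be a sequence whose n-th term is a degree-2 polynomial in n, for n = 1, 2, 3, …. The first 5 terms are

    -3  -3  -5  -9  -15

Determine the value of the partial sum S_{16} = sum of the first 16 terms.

1st diffs: 0, -2, -4, -6.
2nd diffs: -2, -2, -2 (constant).
Newton forward-difference form: x_n = -3 + (-2)·C(n-1,2).
Continuing: …, -23, -33, -45, -59, …, x_{16} = -213.
Summing n = 1..16 (16 terms) gives -1168.

-1168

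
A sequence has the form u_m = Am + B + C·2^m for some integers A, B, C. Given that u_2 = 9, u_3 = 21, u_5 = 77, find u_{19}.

1048645

The three given values yield: 2A + B + 4C = 9; 3A + B + 8C = 21; 5A + B + 32C = 77.
Subtracting the first from the second: A + 4C = 12.
Subtracting the second from the third: 2A + 24C = 56.
Solving: C = 2, A = 4, then B = -7.
So u_m = 4·m + (-7) + 2·2^m; at m=19 this is 1048645.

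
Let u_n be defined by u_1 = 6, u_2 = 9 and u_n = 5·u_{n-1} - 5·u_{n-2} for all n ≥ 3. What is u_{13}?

Iterate the recurrence:
u_3 = 15; u_4 = 30; u_5 = 75; …; u_{10} = 33750; u_{11} = 121875; u_{12} = 440625; u_{13} = 1593750.

1593750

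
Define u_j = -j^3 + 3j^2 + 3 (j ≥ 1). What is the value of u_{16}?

-3325

u_{16} = -1·16^3 + 3·16^2 + 3 = -3325.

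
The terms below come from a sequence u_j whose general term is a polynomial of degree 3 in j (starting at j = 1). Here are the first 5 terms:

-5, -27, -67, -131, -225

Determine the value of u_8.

-747

1st diffs: -22, -40, -64, -94.
2nd diffs: -18, -24, -30.
3rd diffs: -6, -6 (constant).
So u_j = -j^3 - 3j^2 - 6j + 5.
Evaluating at j = 8 gives u_8 = -747.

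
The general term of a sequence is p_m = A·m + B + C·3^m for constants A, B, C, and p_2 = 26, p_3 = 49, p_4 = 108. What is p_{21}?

10460353315

Plug in m = 2, 3, 4: 2A + B + 9C = 26; 3A + B + 27C = 49; 4A + B + 81C = 108.
Subtracting the first from the second: A + 18C = 23.
Subtracting the second from the third: A + 54C = 59.
Solving: C = 1, A = 5, then B = 7.
So p_m = 5·m + 7 + 1·3^m; at m=21 this is 10460353315.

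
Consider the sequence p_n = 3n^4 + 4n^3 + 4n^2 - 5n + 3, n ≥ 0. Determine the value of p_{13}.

95085

p_{13} = 3·13^4 + 4·13^3 + 4·13^2 - 5·13 + 3 = 95085.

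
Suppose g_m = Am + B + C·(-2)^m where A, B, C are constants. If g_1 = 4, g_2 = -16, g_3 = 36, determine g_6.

-240

At m = 1, 2, 3: A + B - 2C = 4; 2A + B + 4C = -16; 3A + B - 8C = 36.
Subtracting the first from the second: A + 6C = -20.
Subtracting the second from the third: A - 12C = 52.
Solving: C = -4, A = 4, then B = -8.
Hence g_6 = 4·6 + (-8) + (-4)·64 = -240.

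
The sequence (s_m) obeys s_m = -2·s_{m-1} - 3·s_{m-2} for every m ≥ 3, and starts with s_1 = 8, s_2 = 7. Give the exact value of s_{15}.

-4682

Iterate the recurrence:
s_3 = -38, s_4 = 55, s_5 = 4, …, s_{12} = -2369, s_{13} = 9532, s_{14} = -11957, s_{15} = -4682.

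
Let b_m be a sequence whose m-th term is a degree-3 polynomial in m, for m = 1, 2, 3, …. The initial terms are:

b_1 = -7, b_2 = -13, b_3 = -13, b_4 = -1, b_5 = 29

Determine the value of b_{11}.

1st diffs: -6, 0, 12, 30.
2nd diffs: 6, 12, 18.
3rd diffs: 6, 6 (constant).
So b_m = m^3 - 3m^2 - 4m - 1.
Evaluating at m = 11 gives b_{11} = 923.

923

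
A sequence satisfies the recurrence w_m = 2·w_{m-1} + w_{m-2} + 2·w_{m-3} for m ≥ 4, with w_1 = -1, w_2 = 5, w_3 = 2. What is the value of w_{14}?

157567

Step forward from the initial values:
w_4 = 7  w_5 = 26  w_6 = 63  …  w_{11} = 8382  w_{12} = 22287  w_{13} = 59258  w_{14} = 157567.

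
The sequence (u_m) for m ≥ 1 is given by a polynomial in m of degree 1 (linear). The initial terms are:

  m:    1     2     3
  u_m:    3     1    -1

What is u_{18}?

1st diffs: -2, -2 (constant).
So u_m = -2m + 5.
Evaluating at m = 18 gives u_{18} = -31.

-31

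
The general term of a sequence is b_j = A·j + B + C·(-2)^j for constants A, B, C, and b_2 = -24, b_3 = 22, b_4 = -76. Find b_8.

-1044

The three given values yield: 2A + B + 4C = -24; 3A + B - 8C = 22; 4A + B + 16C = -76.
Subtracting the first from the second: A - 12C = 46.
Subtracting the second from the third: A + 24C = -98.
Solving: C = -4, A = -2, then B = -4.
So b_j = -2·j + (-4) + (-4)·(-2)^j; at j=8 this is -1044.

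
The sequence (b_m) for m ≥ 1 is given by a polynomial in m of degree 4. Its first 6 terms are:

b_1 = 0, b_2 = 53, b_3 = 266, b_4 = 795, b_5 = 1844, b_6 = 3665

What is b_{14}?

1st diffs: 53, 213, 529, 1049, 1821.
2nd diffs: 160, 316, 520, 772.
3rd diffs: 156, 204, 252.
4th diffs: 48, 48 (constant).
Newton forward-difference form: b_m = 53·C(m-1,1) + 160·C(m-1,2) + 156·C(m-1,3) + 48·C(m-1,4).
At m = 14: m-1 = 13, so b_{14} = 689 + 12480 + 44616 + 34320 = 92105.

92105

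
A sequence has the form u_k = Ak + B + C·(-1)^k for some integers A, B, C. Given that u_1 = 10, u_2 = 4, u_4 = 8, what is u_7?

22

Plug in k = 1, 2, 4: A + B - C = 10; 2A + B + C = 4; 4A + B + C = 8.
Subtracting the first from the second: A + 2C = -6.
Subtracting the second from the third: 2A = 4.
Solving: C = -4, A = 2, then B = 4.
Therefore u_7 = 14 + 4 + (-4)·(-1) = 22.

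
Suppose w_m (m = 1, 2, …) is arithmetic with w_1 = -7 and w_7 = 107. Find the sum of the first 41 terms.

Common difference d = (107 - (-7)) / (7 - 1) = 19.
w_m = -7 + (m - 1)·19.
w_{41} = 753; S = 41·(-7 + 753)/2 = 15293.

15293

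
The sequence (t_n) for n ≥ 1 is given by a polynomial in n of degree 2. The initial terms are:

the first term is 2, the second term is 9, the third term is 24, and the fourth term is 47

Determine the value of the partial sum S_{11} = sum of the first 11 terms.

1727

1st diffs: 7, 15, 23.
2nd diffs: 8, 8 (constant).
So t_n = 4n^2 - 5n + 3.
Continuing: …, 78, 117, 164, 219, …, t_{11} = 432.
Summing n = 1..11 (11 terms) gives 1727.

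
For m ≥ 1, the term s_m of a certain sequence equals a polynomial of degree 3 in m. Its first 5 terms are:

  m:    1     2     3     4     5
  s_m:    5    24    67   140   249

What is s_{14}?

3840

1st diffs: 19, 43, 73, 109.
2nd diffs: 24, 30, 36.
3rd diffs: 6, 6 (constant).
So s_m = m^3 + 6m^2 - 6m + 4.
Evaluating at m = 14 gives s_{14} = 3840.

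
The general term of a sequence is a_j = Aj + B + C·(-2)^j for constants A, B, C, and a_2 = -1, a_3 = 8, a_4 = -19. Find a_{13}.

8162

The three given values yield: 2A + B + 4C = -1; 3A + B - 8C = 8; 4A + B + 16C = -19.
Subtracting the first from the second: A - 12C = 9.
Subtracting the second from the third: A + 24C = -27.
Solving: C = -1, A = -3, then B = 9.
Therefore a_{13} = -39 + 9 + (-1)·(-8192) = 8162.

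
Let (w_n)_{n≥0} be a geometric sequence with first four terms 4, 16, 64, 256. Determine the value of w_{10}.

Common ratio r = 4.
w_n = 4·4^(n-0).
w_{10} = 4·4^10 = 4194304.

4194304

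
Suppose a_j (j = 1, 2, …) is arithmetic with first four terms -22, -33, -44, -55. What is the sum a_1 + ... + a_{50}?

Common difference d = -11.
a_j = -22 + (j - 1)·(-11).
a_{50} = -561; S = 50·(-22 + (-561))/2 = -14575.

-14575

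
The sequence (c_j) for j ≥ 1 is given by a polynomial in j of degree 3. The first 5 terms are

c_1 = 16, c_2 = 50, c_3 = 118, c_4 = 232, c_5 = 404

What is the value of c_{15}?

7954

1st diffs: 34, 68, 114, 172.
2nd diffs: 34, 46, 58.
3rd diffs: 12, 12 (constant).
Newton forward-difference form: c_j = 16 + 34·C(j-1,1) + 34·C(j-1,2) + 12·C(j-1,3).
At j = 15: j-1 = 14, so c_{15} = 16 + 476 + 3094 + 4368 = 7954.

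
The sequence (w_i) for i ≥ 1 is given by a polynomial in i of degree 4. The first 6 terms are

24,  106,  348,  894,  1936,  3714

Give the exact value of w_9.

1st diffs: 82, 242, 546, 1042, 1778.
2nd diffs: 160, 304, 496, 736.
3rd diffs: 144, 192, 240.
4th diffs: 48, 48 (constant).
Newton forward-difference form: w_i = 24 + 82·C(i-1,1) + 160·C(i-1,2) + 144·C(i-1,3) + 48·C(i-1,4).
At i = 9: i-1 = 8, so w_9 = 24 + 656 + 4480 + 8064 + 3360 = 16584.

16584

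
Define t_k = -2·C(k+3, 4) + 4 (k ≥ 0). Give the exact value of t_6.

-248

C(9, 4) = 126, so t_6 = -248.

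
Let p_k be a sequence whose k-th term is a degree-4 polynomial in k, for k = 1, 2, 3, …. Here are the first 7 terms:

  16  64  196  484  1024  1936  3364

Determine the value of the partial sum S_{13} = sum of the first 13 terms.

110344

1st diffs: 48, 132, 288, 540, 912, 1428.
2nd diffs: 84, 156, 252, 372, 516.
3rd diffs: 72, 96, 120, 144.
4th diffs: 24, 24, 24 (constant).
So p_k = k^4 + 2k^3 + 5k^2 + 4k + 4.
Continuing: …, 5476, 8464, 12544, 17956, …, p_{13} = 33856.
Summing k = 1..13 (13 terms) gives 110344.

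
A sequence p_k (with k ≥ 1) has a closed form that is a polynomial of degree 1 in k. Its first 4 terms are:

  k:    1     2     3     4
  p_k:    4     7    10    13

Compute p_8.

1st diffs: 3, 3, 3 (constant).
So p_k = 3k + 1.
Evaluating at k = 8 gives p_8 = 25.

25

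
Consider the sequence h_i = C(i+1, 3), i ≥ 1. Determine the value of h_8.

C(9, 3) = 84, so h_8 = 84.

84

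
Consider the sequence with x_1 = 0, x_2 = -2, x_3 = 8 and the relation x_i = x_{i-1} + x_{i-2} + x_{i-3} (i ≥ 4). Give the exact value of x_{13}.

Iterate the recurrence:
x_4 = 6  x_5 = 12  x_6 = 26  x_7 = 44  x_8 = 82  x_9 = 152  x_{10} = 278  x_{11} = 512  x_{12} = 942  x_{13} = 1732.

1732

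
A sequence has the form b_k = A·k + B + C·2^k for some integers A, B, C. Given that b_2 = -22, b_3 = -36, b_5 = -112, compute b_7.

-404

The three given values yield: 2A + B + 4C = -22; 3A + B + 8C = -36; 5A + B + 32C = -112.
Subtracting the first from the second: A + 4C = -14.
Subtracting the second from the third: 2A + 24C = -76.
Solving: C = -3, A = -2, then B = -6.
So b_k = -2·k + (-6) + (-3)·2^k; at k=7 this is -404.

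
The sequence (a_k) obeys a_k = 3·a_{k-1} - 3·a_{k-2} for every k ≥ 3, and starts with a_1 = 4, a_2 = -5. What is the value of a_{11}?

3159

Iterate the recurrence:
a_3 = -27; a_4 = -66; a_5 = -117; a_6 = -153; a_7 = -108; a_8 = 135; a_9 = 729; a_{10} = 1782; a_{11} = 3159.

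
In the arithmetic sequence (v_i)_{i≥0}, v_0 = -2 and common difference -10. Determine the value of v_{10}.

v_i = -2 + (i - 0)·(-10).
v_{10} = -2 + 10·(-10) = -102.

-102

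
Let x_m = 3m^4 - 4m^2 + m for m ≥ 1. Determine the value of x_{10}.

x_{10} = 3·10^4 - 4·10^2 + 1·10 = 29610.

29610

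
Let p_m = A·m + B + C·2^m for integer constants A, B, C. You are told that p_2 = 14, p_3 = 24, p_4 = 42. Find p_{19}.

1048616

At m = 2, 3, 4: 2A + B + 4C = 14; 3A + B + 8C = 24; 4A + B + 16C = 42.
Subtracting the first from the second: A + 4C = 10.
Subtracting the second from the third: A + 8C = 18.
Solving: C = 2, A = 2, then B = 2.
So p_m = 2·m + 2 + 2·2^m; at m=19 this is 1048616.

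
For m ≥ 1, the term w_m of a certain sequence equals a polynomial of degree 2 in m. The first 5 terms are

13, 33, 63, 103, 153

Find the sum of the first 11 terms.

2893

1st diffs: 20, 30, 40, 50.
2nd diffs: 10, 10, 10 (constant).
Newton forward-difference form: w_m = 13 + 20·C(m-1,1) + 10·C(m-1,2).
Continuing: …, 213, 283, 363, 453, …, w_{11} = 663.
Summing m = 1..11 (11 terms) gives 2893.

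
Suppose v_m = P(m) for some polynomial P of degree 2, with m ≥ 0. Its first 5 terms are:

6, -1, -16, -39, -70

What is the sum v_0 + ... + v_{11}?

-2150

1st diffs: -7, -15, -23, -31.
2nd diffs: -8, -8, -8 (constant).
Newton forward-difference form: v_m = 6 + (-7)·C(m,1) + (-8)·C(m,2).
Continuing: …, -109, -156, -211, -274, …, v_{11} = -511.
Summing m = 0..11 (12 terms) gives -2150.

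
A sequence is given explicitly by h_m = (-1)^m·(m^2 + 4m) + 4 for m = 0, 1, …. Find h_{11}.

-161

(-1)^11 = -1; m^2 + 4m at m=11 is 165; so h_{11} = -161.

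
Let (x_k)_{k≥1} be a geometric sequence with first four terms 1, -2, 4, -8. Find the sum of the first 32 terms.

Common ratio r = -2.
x_k = 1·(-2)^(k-1).
S = 1·((-2)^32 - 1)/(-2 - 1) = 1·(4294967296 - 1)/(-3) = -1431655765.

-1431655765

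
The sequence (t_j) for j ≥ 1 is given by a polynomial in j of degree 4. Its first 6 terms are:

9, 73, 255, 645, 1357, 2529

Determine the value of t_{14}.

1st diffs: 64, 182, 390, 712, 1172.
2nd diffs: 118, 208, 322, 460.
3rd diffs: 90, 114, 138.
4th diffs: 24, 24 (constant).
Newton forward-difference form: t_j = 9 + 64·C(j-1,1) + 118·C(j-1,2) + 90·C(j-1,3) + 24·C(j-1,4).
At j = 14: j-1 = 13, so t_{14} = 9 + 832 + 9204 + 25740 + 17160 = 52945.

52945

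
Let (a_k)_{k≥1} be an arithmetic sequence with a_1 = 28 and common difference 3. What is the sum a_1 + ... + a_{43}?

a_k = 28 + (k - 1)·3.
a_{43} = 154; S = 43·(28 + 154)/2 = 3913.

3913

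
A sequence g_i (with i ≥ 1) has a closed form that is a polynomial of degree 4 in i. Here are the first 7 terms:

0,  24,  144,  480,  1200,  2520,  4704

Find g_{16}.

130560

1st diffs: 24, 120, 336, 720, 1320, 2184.
2nd diffs: 96, 216, 384, 600, 864.
3rd diffs: 120, 168, 216, 264.
4th diffs: 48, 48, 48 (constant).
Newton forward-difference form: g_i = 24·C(i-1,1) + 96·C(i-1,2) + 120·C(i-1,3) + 48·C(i-1,4).
At i = 16: i-1 = 15, so g_{16} = 360 + 10080 + 54600 + 65520 = 130560.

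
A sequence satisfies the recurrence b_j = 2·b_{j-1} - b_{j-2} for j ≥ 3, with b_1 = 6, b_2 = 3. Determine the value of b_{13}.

Iterate the recurrence:
b_3 = 0  b_4 = -3  b_5 = -6  …  b_{10} = -21  b_{11} = -24  b_{12} = -27  b_{13} = -30.
(Characteristic roots are 1 and 1.)

-30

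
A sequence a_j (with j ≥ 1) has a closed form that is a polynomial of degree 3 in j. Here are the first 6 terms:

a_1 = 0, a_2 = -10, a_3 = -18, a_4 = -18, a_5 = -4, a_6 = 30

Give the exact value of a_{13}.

1332

1st diffs: -10, -8, 0, 14, 34.
2nd diffs: 2, 8, 14, 20.
3rd diffs: 6, 6, 6 (constant).
Newton forward-difference form: a_j = (-10)·C(j-1,1) + 2·C(j-1,2) + 6·C(j-1,3).
At j = 13: j-1 = 12, so a_{13} = -120 + 132 + 1320 = 1332.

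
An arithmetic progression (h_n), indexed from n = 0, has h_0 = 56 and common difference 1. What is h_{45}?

101

h_n = 56 + (n - 0)·1.
h_{45} = 56 + 45·1 = 101.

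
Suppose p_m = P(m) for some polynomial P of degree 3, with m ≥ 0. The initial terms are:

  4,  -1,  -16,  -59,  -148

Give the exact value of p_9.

1st diffs: -5, -15, -43, -89.
2nd diffs: -10, -28, -46.
3rd diffs: -18, -18 (constant).
Newton forward-difference form: p_m = 4 + (-5)·C(m,1) + (-10)·C(m,2) + (-18)·C(m,3).
At m = 9: m = 9, so p_9 = 4 - 45 - 360 - 1512 = -1913.

-1913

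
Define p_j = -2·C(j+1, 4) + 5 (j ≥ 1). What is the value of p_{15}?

-3635

C(16, 4) = 1820, so p_{15} = -3635.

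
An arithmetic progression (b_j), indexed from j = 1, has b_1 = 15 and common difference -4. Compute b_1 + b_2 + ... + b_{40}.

b_j = 15 + (j - 1)·(-4).
b_{40} = -141; S = 40·(15 + (-141))/2 = -2520.

-2520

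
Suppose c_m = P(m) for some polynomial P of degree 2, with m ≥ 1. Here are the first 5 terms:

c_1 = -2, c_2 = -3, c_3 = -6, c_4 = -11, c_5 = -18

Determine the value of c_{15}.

1st diffs: -1, -3, -5, -7.
2nd diffs: -2, -2, -2 (constant).
Newton forward-difference form: c_m = -2 + (-1)·C(m-1,1) + (-2)·C(m-1,2).
At m = 15: m-1 = 14, so c_{15} = -2 - 14 - 182 = -198.

-198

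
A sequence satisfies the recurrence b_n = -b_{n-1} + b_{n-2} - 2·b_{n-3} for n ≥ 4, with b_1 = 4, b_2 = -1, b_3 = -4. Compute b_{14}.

-1171

Step forward from the initial values:
b_4 = -5, b_5 = 3, b_6 = 0, …, b_{11} = 147, b_{12} = -288, b_{13} = 589, b_{14} = -1171.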